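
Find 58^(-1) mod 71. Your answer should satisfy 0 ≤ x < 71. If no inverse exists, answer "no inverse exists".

gcd(71, 58) by repeated division:
71 = 1×58 + 13
58 = 4×13 + 6
13 = 2×6 + 1
6 = 6×1 + 0
gcd = 1, so the inverse exists. Back-substitute:
1 = 13 − 2·6
1 = −2·58 + 9·13
1 = 9·71 − 11·58
Hence 58⁻¹ ≡ -11 ≡ 60 (mod 71).

60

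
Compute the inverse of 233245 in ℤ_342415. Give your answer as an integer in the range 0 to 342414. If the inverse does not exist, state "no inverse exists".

Compute gcd(233245, 342415):
342415 = 1*233245 + 109170
233245 = 2*109170 + 14905
109170 = 7*14905 + 4835
14905 = 3*4835 + 400
4835 = 12*400 + 35
400 = 11*35 + 15
35 = 2*15 + 5
15 = 3*5 + 0
Since gcd = 5 > 1, 233245 is not a unit mod 342415.

no inverse exists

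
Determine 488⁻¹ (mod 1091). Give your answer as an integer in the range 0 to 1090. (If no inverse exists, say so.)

351

gcd(1091, 488) by repeated division:
1091 = 2*488 + 115
488 = 4*115 + 28
115 = 4*28 + 3
28 = 9*3 + 1
3 = 3*1 + 0
gcd = 1, so the inverse exists. Back-substitute:
1 = 28 − 9·3
1 = −9·115 + 37·28
1 = 37·488 − 157·115
1 = −157·1091 + 351·488
So 488·351 ≡ 1 (mod 1091).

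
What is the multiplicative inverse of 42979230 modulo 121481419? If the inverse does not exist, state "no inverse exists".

61547018

Run Euclid on (121481419, 42979230):
121481419 = 2*42979230 + 35522959
42979230 = 1*35522959 + 7456271
35522959 = 4*7456271 + 5697875
7456271 = 1*5697875 + 1758396
5697875 = 3*1758396 + 422687
1758396 = 4*422687 + 67648
422687 = 6*67648 + 16799
67648 = 4*16799 + 452
16799 = 37*452 + 75
452 = 6*75 + 2
75 = 37*2 + 1
2 = 2*1 + 0
Since gcd(42979230, 121481419) = 1, back-substitute to write 1 as a combination:
1 = 75 − 37·2
1 = −37·452 + 223·75
1 = 223·16799 − 8288·452
1 = −8288·67648 + 33375·16799
1 = 33375·422687 − 208538·67648
1 = −208538·1758396 + 867527·422687
1 = 867527·5697875 − 2811119·1758396
1 = −2811119·7456271 + 3678646·5697875
1 = 3678646·35522959 − 17525703·7456271
1 = −17525703·42979230 + 21204349·35522959
1 = 21204349·121481419 − 59934401·42979230
Hence 42979230⁻¹ ≡ -59934401 ≡ 61547018 (mod 121481419).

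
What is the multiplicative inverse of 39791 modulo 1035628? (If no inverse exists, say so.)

197959

Apply the Euclidean algorithm to 1035628 and 39791:
1035628 = 26×39791 + 1062
39791 = 37×1062 + 497
1062 = 2×497 + 68
497 = 7×68 + 21
68 = 3×21 + 5
21 = 4×5 + 1
5 = 5×1 + 0
The gcd is 1. Working backward:
1 = 21 − 4·5
1 = −4·68 + 13·21
1 = 13·497 − 95·68
1 = −95·1062 + 203·497
1 = 203·39791 − 7606·1062
1 = −7606·1035628 + 197959·39791
So 39791·197959 ≡ 1 (mod 1035628).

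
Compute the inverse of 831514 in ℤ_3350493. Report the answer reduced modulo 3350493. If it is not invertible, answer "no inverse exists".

832516

Apply the Euclidean algorithm to 3350493 and 831514:
3350493 = 4·831514 + 24437
831514 = 34·24437 + 656
24437 = 37·656 + 165
656 = 3·165 + 161
165 = 1·161 + 4
161 = 40·4 + 1
4 = 4·1 + 0
gcd = 1, so the inverse exists. Back-substitute:
1 = 161 − 40·4
1 = −40·165 + 41·161
1 = 41·656 − 163·165
1 = −163·24437 + 6072·656
1 = 6072·831514 − 206611·24437
1 = −206611·3350493 + 832516·831514
So 831514·832516 ≡ 1 (mod 3350493).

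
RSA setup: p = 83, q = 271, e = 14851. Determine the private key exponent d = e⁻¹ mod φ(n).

φ(n) = (p−1)(q−1) = 82·270 = 22140.
Need d with 14851·d ≡ 1 (mod 22140). Apply the extended Euclidean algorithm:
22140 = 1*14851 + 7289
14851 = 2*7289 + 273
7289 = 26*273 + 191
273 = 1*191 + 82
191 = 2*82 + 27
82 = 3*27 + 1
27 = 27*1 + 0
Back-substitute:
1 = 82 − 3·27
1 = −3·191 + 7·82
1 = 7·273 − 10·191
1 = −10·7289 + 267·273
1 = 267·14851 − 544·7289
1 = −544·22140 + 811·14851
So 14851·811 ≡ 1 (mod 22140), hence d = 811.

811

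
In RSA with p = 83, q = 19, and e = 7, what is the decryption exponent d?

211

φ(n) = (p−1)(q−1) = 82·18 = 1476.
Need d with 7·d ≡ 1 (mod 1476). Apply the extended Euclidean algorithm:
1476 = 210·7 + 6
7 = 1·6 + 1
6 = 6·1 + 0
Back-substitute:
1 = 7 − 6
1 = −1476 + 211·7
So 7·211 ≡ 1 (mod 1476), hence d = 211.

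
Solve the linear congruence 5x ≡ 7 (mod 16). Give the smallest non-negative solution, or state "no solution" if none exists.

First find gcd(5, 16):
16 = 3·5 + 1
5 = 5·1 + 0
gcd = 1, so a unique solution mod 16 exists.
Back-substitute for the Bézout coefficients:
1 = 16 − 3·5
So 5·(-3) ≡ 1 (mod 16), giving 5⁻¹ ≡ 13.
x ≡ 5⁻¹·7 ≡ 13·7 ≡ 11 (mod 16).

11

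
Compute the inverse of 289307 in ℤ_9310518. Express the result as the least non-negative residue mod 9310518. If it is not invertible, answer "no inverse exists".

7238471

Run Euclid on (9310518, 289307):
9310518 = 32*289307 + 52694
289307 = 5*52694 + 25837
52694 = 2*25837 + 1020
25837 = 25*1020 + 337
1020 = 3*337 + 9
337 = 37*9 + 4
9 = 2*4 + 1
4 = 4*1 + 0
The gcd is 1. Working backward:
1 = 9 − 2·4
1 = −2·337 + 75·9
1 = 75·1020 − 227·337
1 = −227·25837 + 5750·1020
1 = 5750·52694 − 11727·25837
1 = −11727·289307 + 64385·52694
1 = 64385·9310518 − 2072047·289307
Hence 289307⁻¹ ≡ -2072047 ≡ 7238471 (mod 9310518).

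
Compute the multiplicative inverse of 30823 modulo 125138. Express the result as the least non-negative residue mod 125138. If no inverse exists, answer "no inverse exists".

no inverse exists

Compute gcd(30823, 125138):
125138 = 4·30823 + 1846
30823 = 16·1846 + 1287
1846 = 1·1287 + 559
1287 = 2·559 + 169
559 = 3·169 + 52
169 = 3·52 + 13
52 = 4·13 + 0
Since gcd = 13 > 1, 30823 is not a unit mod 125138.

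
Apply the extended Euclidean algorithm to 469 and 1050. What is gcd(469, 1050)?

7

Apply Euclid's algorithm to 1050 and 469:
1050 = 2*469 + 112
469 = 4*112 + 21
112 = 5*21 + 7
21 = 3*7 + 0
gcd(469, 1050) = 7.
Express as a combination:
7 = 112 − 5·21
7 = −5·469 + 21·112
7 = 21·1050 − 47·469
So 7 = (21)·1050 + (-47)·469.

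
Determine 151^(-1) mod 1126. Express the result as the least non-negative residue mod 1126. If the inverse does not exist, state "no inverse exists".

261

gcd(1126, 151) by repeated division:
1126 = 7·151 + 69
151 = 2·69 + 13
69 = 5·13 + 4
13 = 3·4 + 1
4 = 4·1 + 0
The gcd is 1. Working backward:
1 = 13 − 3·4
1 = −3·69 + 16·13
1 = 16·151 − 35·69
1 = −35·1126 + 261·151
So 151·261 ≡ 1 (mod 1126).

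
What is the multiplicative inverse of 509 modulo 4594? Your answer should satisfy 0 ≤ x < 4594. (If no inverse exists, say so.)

2473

Extended Euclidean algorithm:
4594 = 9×509 + 13
509 = 39×13 + 2
13 = 6×2 + 1
2 = 2×1 + 0
The gcd is 1. Working backward:
1 = 13 − 6·2
1 = −6·509 + 235·13
1 = 235·4594 − 2121·509
Thus 509·(-2121) ≡ 1 (mod 4594); reducing, -2121 mod 4594 = 2473.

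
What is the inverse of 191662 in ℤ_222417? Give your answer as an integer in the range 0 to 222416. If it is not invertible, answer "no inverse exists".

71509

Apply the Euclidean algorithm to 222417 and 191662:
222417 = 1×191662 + 30755
191662 = 6×30755 + 7132
30755 = 4×7132 + 2227
7132 = 3×2227 + 451
2227 = 4×451 + 423
451 = 1×423 + 28
423 = 15×28 + 3
28 = 9×3 + 1
3 = 3×1 + 0
gcd = 1, so the inverse exists. Back-substitute:
1 = 28 − 9·3
1 = −9·423 + 136·28
1 = 136·451 − 145·423
1 = −145·2227 + 716·451
1 = 716·7132 − 2293·2227
1 = −2293·30755 + 9888·7132
1 = 9888·191662 − 61621·30755
1 = −61621·222417 + 71509·191662
So 191662·71509 ≡ 1 (mod 222417).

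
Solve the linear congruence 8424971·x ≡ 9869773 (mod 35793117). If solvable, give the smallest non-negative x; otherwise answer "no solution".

14446616

First find gcd(8424971, 35793117):
35793117 = 4×8424971 + 2093233
8424971 = 4×2093233 + 52039
2093233 = 40×52039 + 11673
52039 = 4×11673 + 5347
11673 = 2×5347 + 979
5347 = 5×979 + 452
979 = 2×452 + 75
452 = 6×75 + 2
75 = 37×2 + 1
2 = 2×1 + 0
gcd = 1, so a unique solution mod 35793117 exists.
Back-substitute for the Bézout coefficients:
1 = 75 − 37·2
1 = −37·452 + 223·75
1 = 223·979 − 483·452
1 = −483·5347 + 2638·979
1 = 2638·11673 − 5759·5347
1 = −5759·52039 + 25674·11673
1 = 25674·2093233 − 1032719·52039
1 = −1032719·8424971 + 4156550·2093233
1 = 4156550·35793117 − 17658919·8424971
So 8424971·(-17658919) ≡ 1 (mod 35793117), giving 8424971⁻¹ ≡ 18134198.
x ≡ 8424971⁻¹·9869773 ≡ 18134198·9869773 ≡ 14446616 (mod 35793117).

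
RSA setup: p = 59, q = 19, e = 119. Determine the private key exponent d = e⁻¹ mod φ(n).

851

φ(n) = (p−1)(q−1) = 58·18 = 1044.
Need d with 119·d ≡ 1 (mod 1044). Apply the extended Euclidean algorithm:
1044 = 8*119 + 92
119 = 1*92 + 27
92 = 3*27 + 11
27 = 2*11 + 5
11 = 2*5 + 1
5 = 5*1 + 0
Back-substitute:
1 = 11 − 2·5
1 = −2·27 + 5·11
1 = 5·92 − 17·27
1 = −17·119 + 22·92
1 = 22·1044 − 193·119
So 119·(-193) ≡ 1 (mod 1044), hence d ≡ -193 ≡ 851 (mod 1044).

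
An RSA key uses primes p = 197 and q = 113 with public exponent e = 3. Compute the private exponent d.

14635

φ(n) = (p−1)(q−1) = 196·112 = 21952.
Need d with 3·d ≡ 1 (mod 21952). Apply the extended Euclidean algorithm:
21952 = 7317×3 + 1
3 = 3×1 + 0
Back-substitute:
1 = 21952 − 7317·3
So 3·(-7317) ≡ 1 (mod 21952), hence d ≡ -7317 ≡ 14635 (mod 21952).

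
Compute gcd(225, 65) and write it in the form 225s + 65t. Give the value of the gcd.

Euclidean algorithm:
225 = 3*65 + 30
65 = 2*30 + 5
30 = 6*5 + 0
gcd(225, 65) = 5.
Back-substituting:
5 = 65 − 2·30
5 = −2·225 + 7·65
So 5 = (-2)·225 + (7)·65.

5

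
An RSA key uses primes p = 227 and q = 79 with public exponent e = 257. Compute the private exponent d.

11249

φ(n) = (p−1)(q−1) = 226·78 = 17628.
Need d with 257·d ≡ 1 (mod 17628). Apply the extended Euclidean algorithm:
17628 = 68×257 + 152
257 = 1×152 + 105
152 = 1×105 + 47
105 = 2×47 + 11
47 = 4×11 + 3
11 = 3×3 + 2
3 = 1×2 + 1
2 = 2×1 + 0
Back-substitute:
1 = 3 − 2
1 = −11 + 4·3
1 = 4·47 − 17·11
1 = −17·105 + 38·47
1 = 38·152 − 55·105
1 = −55·257 + 93·152
1 = 93·17628 − 6379·257
So 257·(-6379) ≡ 1 (mod 17628), hence d ≡ -6379 ≡ 11249 (mod 17628).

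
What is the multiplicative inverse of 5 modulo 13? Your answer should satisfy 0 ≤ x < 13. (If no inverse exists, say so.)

Extended Euclidean algorithm:
13 = 2×5 + 3
5 = 1×3 + 2
3 = 1×2 + 1
2 = 2×1 + 0
gcd = 1, so the inverse exists. Back-substitute:
1 = 3 − 2
1 = −5 + 2·3
1 = 2·13 − 5·5
So 5·(-5) ≡ 1 (mod 13), and -5 ≡ 8 (mod 13).

8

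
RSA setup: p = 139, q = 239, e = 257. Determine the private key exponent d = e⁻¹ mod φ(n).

22109

φ(n) = (p−1)(q−1) = 138·238 = 32844.
Need d with 257·d ≡ 1 (mod 32844). Apply the extended Euclidean algorithm:
32844 = 127*257 + 205
257 = 1*205 + 52
205 = 3*52 + 49
52 = 1*49 + 3
49 = 16*3 + 1
3 = 3*1 + 0
Back-substitute:
1 = 49 − 16·3
1 = −16·52 + 17·49
1 = 17·205 − 67·52
1 = −67·257 + 84·205
1 = 84·32844 − 10735·257
So 257·(-10735) ≡ 1 (mod 32844), hence d ≡ -10735 ≡ 22109 (mod 32844).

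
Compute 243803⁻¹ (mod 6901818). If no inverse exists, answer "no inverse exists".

no inverse exists

Euclidean algorithm on 6901818, 243803:
6901818 = 28×243803 + 75334
243803 = 3×75334 + 17801
75334 = 4×17801 + 4130
17801 = 4×4130 + 1281
4130 = 3×1281 + 287
1281 = 4×287 + 133
287 = 2×133 + 21
133 = 6×21 + 7
21 = 3×7 + 0
gcd(243803, 6901818) = 7 ≠ 1, so 243803 has no multiplicative inverse modulo 6901818.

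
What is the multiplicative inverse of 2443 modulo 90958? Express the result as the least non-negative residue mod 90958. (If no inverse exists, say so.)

Euclidean algorithm on 90958, 2443:
90958 = 37·2443 + 567
2443 = 4·567 + 175
567 = 3·175 + 42
175 = 4·42 + 7
42 = 6·7 + 0
gcd(2443, 90958) = 7 ≠ 1, so 2443 has no multiplicative inverse modulo 90958.

no inverse exists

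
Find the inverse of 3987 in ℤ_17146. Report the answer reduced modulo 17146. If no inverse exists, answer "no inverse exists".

Run Euclid on (17146, 3987):
17146 = 4×3987 + 1198
3987 = 3×1198 + 393
1198 = 3×393 + 19
393 = 20×19 + 13
19 = 1×13 + 6
13 = 2×6 + 1
6 = 6×1 + 0
The gcd is 1. Working backward:
1 = 13 − 2·6
1 = −2·19 + 3·13
1 = 3·393 − 62·19
1 = −62·1198 + 189·393
1 = 189·3987 − 629·1198
1 = −629·17146 + 2705·3987
So 3987·2705 ≡ 1 (mod 17146).

2705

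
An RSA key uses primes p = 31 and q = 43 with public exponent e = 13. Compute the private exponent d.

φ(n) = (p−1)(q−1) = 30·42 = 1260.
Need d with 13·d ≡ 1 (mod 1260). Apply the extended Euclidean algorithm:
1260 = 96*13 + 12
13 = 1*12 + 1
12 = 12*1 + 0
Back-substitute:
1 = 13 − 12
1 = −1260 + 97·13
So 13·97 ≡ 1 (mod 1260), hence d = 97.

97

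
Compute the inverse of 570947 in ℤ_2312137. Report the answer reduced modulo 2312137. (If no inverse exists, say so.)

Apply the Euclidean algorithm to 2312137 and 570947:
2312137 = 4*570947 + 28349
570947 = 20*28349 + 3967
28349 = 7*3967 + 580
3967 = 6*580 + 487
580 = 1*487 + 93
487 = 5*93 + 22
93 = 4*22 + 5
22 = 4*5 + 2
5 = 2*2 + 1
2 = 2*1 + 0
The gcd is 1. Working backward:
1 = 5 − 2·2
1 = −2·22 + 9·5
1 = 9·93 − 38·22
1 = −38·487 + 199·93
1 = 199·580 − 237·487
1 = −237·3967 + 1621·580
1 = 1621·28349 − 11584·3967
1 = −11584·570947 + 233301·28349
1 = 233301·2312137 − 944788·570947
So 570947·(-944788) ≡ 1 (mod 2312137), and -944788 ≡ 1367349 (mod 2312137).

1367349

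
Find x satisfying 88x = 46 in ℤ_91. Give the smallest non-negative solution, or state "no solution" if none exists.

First find gcd(88, 91):
91 = 1×88 + 3
88 = 29×3 + 1
3 = 3×1 + 0
gcd = 1, so a unique solution mod 91 exists.
Back-substitute for the Bézout coefficients:
1 = 88 − 29·3
1 = −29·91 + 30·88
So 88·(30) ≡ 1 (mod 91), giving 88⁻¹ ≡ 30.
x ≡ 88⁻¹·46 ≡ 30·46 ≡ 15 (mod 91).

15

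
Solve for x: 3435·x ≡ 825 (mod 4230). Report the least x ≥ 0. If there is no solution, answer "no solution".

First find gcd(3435, 4230):
4230 = 1·3435 + 795
3435 = 4·795 + 255
795 = 3·255 + 30
255 = 8·30 + 15
30 = 2·15 + 0
gcd = 15 and 15 | 825, so solutions exist. Divide through by 15: 229x ≡ 55 (mod 282).
Now find 229⁻¹ mod 282:
282 = 1×229 + 53
229 = 4×53 + 17
53 = 3×17 + 2
17 = 8×2 + 1
2 = 2×1 + 0
Back-substitute:
1 = 17 − 8·2
1 = −8·53 + 25·17
1 = 25·229 − 108·53
1 = −108·282 + 133·229
So 229⁻¹ ≡ 133 (mod 282).
Then x ≡ 133·55 ≡ 265 (mod 282); the smallest non-negative solution is x = 265.

265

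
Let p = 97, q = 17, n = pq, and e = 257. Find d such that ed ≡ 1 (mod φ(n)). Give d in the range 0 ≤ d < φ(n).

257

φ(n) = (p−1)(q−1) = 96·16 = 1536.
Need d with 257·d ≡ 1 (mod 1536). Apply the extended Euclidean algorithm:
1536 = 5×257 + 251
257 = 1×251 + 6
251 = 41×6 + 5
6 = 1×5 + 1
5 = 5×1 + 0
Back-substitute:
1 = 6 − 5
1 = −251 + 42·6
1 = 42·257 − 43·251
1 = −43·1536 + 257·257
So 257·257 ≡ 1 (mod 1536), hence d = 257.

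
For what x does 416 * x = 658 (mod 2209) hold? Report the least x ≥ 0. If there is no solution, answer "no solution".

2115

First find gcd(416, 2209):
2209 = 5×416 + 129
416 = 3×129 + 29
129 = 4×29 + 13
29 = 2×13 + 3
13 = 4×3 + 1
3 = 3×1 + 0
gcd = 1, so a unique solution mod 2209 exists.
Back-substitute for the Bézout coefficients:
1 = 13 − 4·3
1 = −4·29 + 9·13
1 = 9·129 − 40·29
1 = −40·416 + 129·129
1 = 129·2209 − 685·416
So 416·(-685) ≡ 1 (mod 2209), giving 416⁻¹ ≡ 1524.
x ≡ 416⁻¹·658 ≡ 1524·658 ≡ 2115 (mod 2209).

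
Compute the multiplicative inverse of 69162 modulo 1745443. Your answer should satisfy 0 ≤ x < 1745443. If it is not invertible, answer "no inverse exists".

1353083

Apply the Euclidean algorithm to 1745443 and 69162:
1745443 = 25*69162 + 16393
69162 = 4*16393 + 3590
16393 = 4*3590 + 2033
3590 = 1*2033 + 1557
2033 = 1*1557 + 476
1557 = 3*476 + 129
476 = 3*129 + 89
129 = 1*89 + 40
89 = 2*40 + 9
40 = 4*9 + 4
9 = 2*4 + 1
4 = 4*1 + 0
The gcd is 1. Working backward:
1 = 9 − 2·4
1 = −2·40 + 9·9
1 = 9·89 − 20·40
1 = −20·129 + 29·89
1 = 29·476 − 107·129
1 = −107·1557 + 350·476
1 = 350·2033 − 457·1557
1 = −457·3590 + 807·2033
1 = 807·16393 − 3685·3590
1 = −3685·69162 + 15547·16393
1 = 15547·1745443 − 392360·69162
Thus 69162·(-392360) ≡ 1 (mod 1745443); reducing, -392360 mod 1745443 = 1353083.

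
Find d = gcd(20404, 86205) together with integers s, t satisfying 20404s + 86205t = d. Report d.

1

Repeated division:
86205 = 4*20404 + 4589
20404 = 4*4589 + 2048
4589 = 2*2048 + 493
2048 = 4*493 + 76
493 = 6*76 + 37
76 = 2*37 + 2
37 = 18*2 + 1
2 = 2*1 + 0
gcd(20404, 86205) = 1.
Back-substituting:
1 = 37 − 18·2
1 = −18·76 + 37·37
1 = 37·493 − 240·76
1 = −240·2048 + 997·493
1 = 997·4589 − 2234·2048
1 = −2234·20404 + 9933·4589
1 = 9933·86205 − 41966·20404
So 1 = (9933)·86205 + (-41966)·20404.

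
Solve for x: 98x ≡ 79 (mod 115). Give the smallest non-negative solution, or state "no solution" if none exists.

First find gcd(98, 115):
115 = 1×98 + 17
98 = 5×17 + 13
17 = 1×13 + 4
13 = 3×4 + 1
4 = 4×1 + 0
gcd = 1, so a unique solution mod 115 exists.
Back-substitute for the Bézout coefficients:
1 = 13 − 3·4
1 = −3·17 + 4·13
1 = 4·98 − 23·17
1 = −23·115 + 27·98
So 98·(27) ≡ 1 (mod 115), giving 98⁻¹ ≡ 27.
x ≡ 98⁻¹·79 ≡ 27·79 ≡ 63 (mod 115).

63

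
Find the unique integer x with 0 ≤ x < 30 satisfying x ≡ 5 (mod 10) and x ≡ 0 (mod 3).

15

Write x = 5 + 10·k. Then 10·k ≡ 0 − 5 ≡ 1 (mod 3).
Need 10⁻¹ mod 3. Extended Euclid on (3, 1):
3 = 3·1 + 0
10⁻¹ ≡ 1 (mod 3), so k ≡ 1·1 ≡ 1 (mod 3).
x = 5 + 10·1 = 15.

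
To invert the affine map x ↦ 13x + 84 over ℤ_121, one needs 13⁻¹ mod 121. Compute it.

28

gcd(121, 13) by repeated division:
121 = 9·13 + 4
13 = 3·4 + 1
4 = 4·1 + 0
The gcd is 1. Working backward:
1 = 13 − 3·4
1 = −3·121 + 28·13
So 13·28 ≡ 1 (mod 121).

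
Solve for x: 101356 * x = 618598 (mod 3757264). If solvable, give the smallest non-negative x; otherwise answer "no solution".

gcd(101356, 3757264):
3757264 = 37·101356 + 7092
101356 = 14·7092 + 2068
7092 = 3·2068 + 888
2068 = 2·888 + 292
888 = 3·292 + 12
292 = 24·12 + 4
12 = 3·4 + 0
gcd = 4, but 4 ∤ 618598, so the congruence has no solution.

no solution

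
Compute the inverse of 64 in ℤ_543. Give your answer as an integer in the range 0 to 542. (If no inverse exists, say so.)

280

Apply the Euclidean algorithm to 543 and 64:
543 = 8*64 + 31
64 = 2*31 + 2
31 = 15*2 + 1
2 = 2*1 + 0
gcd = 1, so the inverse exists. Back-substitute:
1 = 31 − 15·2
1 = −15·64 + 31·31
1 = 31·543 − 263·64
Thus 64·(-263) ≡ 1 (mod 543); reducing, -263 mod 543 = 280.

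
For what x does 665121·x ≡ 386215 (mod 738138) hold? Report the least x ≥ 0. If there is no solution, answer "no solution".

gcd(665121, 738138):
738138 = 1×665121 + 73017
665121 = 9×73017 + 7968
73017 = 9×7968 + 1305
7968 = 6×1305 + 138
1305 = 9×138 + 63
138 = 2×63 + 12
63 = 5×12 + 3
12 = 4×3 + 0
gcd = 3, but 3 ∤ 386215, so the congruence has no solution.

no solution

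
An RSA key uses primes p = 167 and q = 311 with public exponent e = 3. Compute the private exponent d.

34307

φ(n) = (p−1)(q−1) = 166·310 = 51460.
Need d with 3·d ≡ 1 (mod 51460). Apply the extended Euclidean algorithm:
51460 = 17153*3 + 1
3 = 3*1 + 0
Back-substitute:
1 = 51460 − 17153·3
So 3·(-17153) ≡ 1 (mod 51460), hence d ≡ -17153 ≡ 34307 (mod 51460).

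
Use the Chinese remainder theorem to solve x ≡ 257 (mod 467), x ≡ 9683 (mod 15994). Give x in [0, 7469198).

Write x = 257 + 467·k. Then 467·k ≡ 9683 − 257 ≡ 9426 (mod 15994).
Need 467⁻¹ mod 15994. Extended Euclid on (15994, 467):
15994 = 34*467 + 116
467 = 4*116 + 3
116 = 38*3 + 2
3 = 1*2 + 1
2 = 2*1 + 0
Back-substitute:
1 = 3 − 2
1 = −116 + 39·3
1 = 39·467 − 157·116
1 = −157·15994 + 5377·467
467⁻¹ ≡ 5377 (mod 15994), so k ≡ 5377·9426 ≡ 14610 (mod 15994).
x = 257 + 467·14610 = 6823127.

6823127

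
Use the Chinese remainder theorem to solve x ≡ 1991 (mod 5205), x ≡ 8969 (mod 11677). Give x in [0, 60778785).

47195726

Write x = 1991 + 5205·k. Then 5205·k ≡ 8969 − 1991 ≡ 6978 (mod 11677).
Need 5205⁻¹ mod 11677. Extended Euclid on (11677, 5205):
11677 = 2*5205 + 1267
5205 = 4*1267 + 137
1267 = 9*137 + 34
137 = 4*34 + 1
34 = 34*1 + 0
Back-substitute:
1 = 137 − 4·34
1 = −4·1267 + 37·137
1 = 37·5205 − 152·1267
1 = −152·11677 + 341·5205
5205⁻¹ ≡ 341 (mod 11677), so k ≡ 341·6978 ≡ 9067 (mod 11677).
x = 1991 + 5205·9067 = 47195726.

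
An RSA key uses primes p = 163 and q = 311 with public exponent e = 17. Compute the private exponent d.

23633

φ(n) = (p−1)(q−1) = 162·310 = 50220.
Need d with 17·d ≡ 1 (mod 50220). Apply the extended Euclidean algorithm:
50220 = 2954*17 + 2
17 = 8*2 + 1
2 = 2*1 + 0
Back-substitute:
1 = 17 − 8·2
1 = −8·50220 + 23633·17
So 17·23633 ≡ 1 (mod 50220), hence d = 23633.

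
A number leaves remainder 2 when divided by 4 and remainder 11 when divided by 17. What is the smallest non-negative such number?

62

Write x = 2 + 4·k. Then 4·k ≡ 11 − 2 ≡ 9 (mod 17).
Need 4⁻¹ mod 17. Extended Euclid on (17, 4):
17 = 4*4 + 1
4 = 4*1 + 0
Back-substitute:
1 = 17 − 4·4
4⁻¹ ≡ 13 (mod 17), so k ≡ 13·9 ≡ 15 (mod 17).
x = 2 + 4·15 = 62.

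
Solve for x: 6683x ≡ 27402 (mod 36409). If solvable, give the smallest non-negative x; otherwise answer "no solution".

First find gcd(6683, 36409):
36409 = 5×6683 + 2994
6683 = 2×2994 + 695
2994 = 4×695 + 214
695 = 3×214 + 53
214 = 4×53 + 2
53 = 26×2 + 1
2 = 2×1 + 0
gcd = 1, so a unique solution mod 36409 exists.
Back-substitute for the Bézout coefficients:
1 = 53 − 26·2
1 = −26·214 + 105·53
1 = 105·695 − 341·214
1 = −341·2994 + 1469·695
1 = 1469·6683 − 3279·2994
1 = −3279·36409 + 17864·6683
So 6683·(17864) ≡ 1 (mod 36409), giving 6683⁻¹ ≡ 17864.
x ≡ 6683⁻¹·27402 ≡ 17864·27402 ≡ 26732 (mod 36409).

26732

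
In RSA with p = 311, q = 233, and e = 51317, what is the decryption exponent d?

φ(n) = (p−1)(q−1) = 310·232 = 71920.
Need d with 51317·d ≡ 1 (mod 71920). Apply the extended Euclidean algorithm:
71920 = 1·51317 + 20603
51317 = 2·20603 + 10111
20603 = 2·10111 + 381
10111 = 26·381 + 205
381 = 1·205 + 176
205 = 1·176 + 29
176 = 6·29 + 2
29 = 14·2 + 1
2 = 2·1 + 0
Back-substitute:
1 = 29 − 14·2
1 = −14·176 + 85·29
1 = 85·205 − 99·176
1 = −99·381 + 184·205
1 = 184·10111 − 4883·381
1 = −4883·20603 + 9950·10111
1 = 9950·51317 − 24783·20603
1 = −24783·71920 + 34733·51317
So 51317·34733 ≡ 1 (mod 71920), hence d = 34733.

34733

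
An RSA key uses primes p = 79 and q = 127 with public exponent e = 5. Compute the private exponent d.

φ(n) = (p−1)(q−1) = 78·126 = 9828.
Need d with 5·d ≡ 1 (mod 9828). Apply the extended Euclidean algorithm:
9828 = 1965*5 + 3
5 = 1*3 + 2
3 = 1*2 + 1
2 = 2*1 + 0
Back-substitute:
1 = 3 − 2
1 = −5 + 2·3
1 = 2·9828 − 3931·5
So 5·(-3931) ≡ 1 (mod 9828), hence d ≡ -3931 ≡ 5897 (mod 9828).

5897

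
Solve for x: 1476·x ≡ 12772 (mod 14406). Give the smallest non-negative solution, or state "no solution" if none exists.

gcd(1476, 14406):
14406 = 9×1476 + 1122
1476 = 1×1122 + 354
1122 = 3×354 + 60
354 = 5×60 + 54
60 = 1×54 + 6
54 = 9×6 + 0
gcd = 6, but 6 ∤ 12772, so the congruence has no solution.

no solution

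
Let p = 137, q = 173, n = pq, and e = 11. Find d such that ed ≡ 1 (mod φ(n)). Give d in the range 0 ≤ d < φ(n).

19139

φ(n) = (p−1)(q−1) = 136·172 = 23392.
Need d with 11·d ≡ 1 (mod 23392). Apply the extended Euclidean algorithm:
23392 = 2126×11 + 6
11 = 1×6 + 5
6 = 1×5 + 1
5 = 5×1 + 0
Back-substitute:
1 = 6 − 5
1 = −11 + 2·6
1 = 2·23392 − 4253·11
So 11·(-4253) ≡ 1 (mod 23392), hence d ≡ -4253 ≡ 19139 (mod 23392).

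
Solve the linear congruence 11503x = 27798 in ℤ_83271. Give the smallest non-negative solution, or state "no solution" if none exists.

23124

First find gcd(11503, 83271):
83271 = 7×11503 + 2750
11503 = 4×2750 + 503
2750 = 5×503 + 235
503 = 2×235 + 33
235 = 7×33 + 4
33 = 8×4 + 1
4 = 4×1 + 0
gcd = 1, so a unique solution mod 83271 exists.
Back-substitute for the Bézout coefficients:
1 = 33 − 8·4
1 = −8·235 + 57·33
1 = 57·503 − 122·235
1 = −122·2750 + 667·503
1 = 667·11503 − 2790·2750
1 = −2790·83271 + 20197·11503
So 11503·(20197) ≡ 1 (mod 83271), giving 11503⁻¹ ≡ 20197.
x ≡ 11503⁻¹·27798 ≡ 20197·27798 ≡ 23124 (mod 83271).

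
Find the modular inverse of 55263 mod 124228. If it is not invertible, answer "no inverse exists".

Compute gcd(55263, 124228):
124228 = 2×55263 + 13702
55263 = 4×13702 + 455
13702 = 30×455 + 52
455 = 8×52 + 39
52 = 1×39 + 13
39 = 3×13 + 0
gcd(55263, 124228) = 13 ≠ 1, so 55263 has no multiplicative inverse modulo 124228.

no inverse exists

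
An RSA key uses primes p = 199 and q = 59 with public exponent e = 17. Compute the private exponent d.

10133

φ(n) = (p−1)(q−1) = 198·58 = 11484.
Need d with 17·d ≡ 1 (mod 11484). Apply the extended Euclidean algorithm:
11484 = 675×17 + 9
17 = 1×9 + 8
9 = 1×8 + 1
8 = 8×1 + 0
Back-substitute:
1 = 9 − 8
1 = −17 + 2·9
1 = 2·11484 − 1351·17
So 17·(-1351) ≡ 1 (mod 11484), hence d ≡ -1351 ≡ 10133 (mod 11484).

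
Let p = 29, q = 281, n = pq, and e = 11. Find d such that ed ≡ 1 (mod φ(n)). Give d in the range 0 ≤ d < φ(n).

2851

φ(n) = (p−1)(q−1) = 28·280 = 7840.
Need d with 11·d ≡ 1 (mod 7840). Apply the extended Euclidean algorithm:
7840 = 712·11 + 8
11 = 1·8 + 3
8 = 2·3 + 2
3 = 1·2 + 1
2 = 2·1 + 0
Back-substitute:
1 = 3 − 2
1 = −8 + 3·3
1 = 3·11 − 4·8
1 = −4·7840 + 2851·11
So 11·2851 ≡ 1 (mod 7840), hence d = 2851.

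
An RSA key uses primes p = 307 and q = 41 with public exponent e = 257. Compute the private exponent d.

3953

φ(n) = (p−1)(q−1) = 306·40 = 12240.
Need d with 257·d ≡ 1 (mod 12240). Apply the extended Euclidean algorithm:
12240 = 47×257 + 161
257 = 1×161 + 96
161 = 1×96 + 65
96 = 1×65 + 31
65 = 2×31 + 3
31 = 10×3 + 1
3 = 3×1 + 0
Back-substitute:
1 = 31 − 10·3
1 = −10·65 + 21·31
1 = 21·96 − 31·65
1 = −31·161 + 52·96
1 = 52·257 − 83·161
1 = −83·12240 + 3953·257
So 257·3953 ≡ 1 (mod 12240), hence d = 3953.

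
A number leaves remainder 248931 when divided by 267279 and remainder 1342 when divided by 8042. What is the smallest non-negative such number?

1921717662

Write x = 248931 + 267279·k. Then 267279·k ≡ 1342 − 248931 ≡ 1713 (mod 8042).
Need 267279⁻¹ mod 8042. Extended Euclid on (8042, 1893):
8042 = 4×1893 + 470
1893 = 4×470 + 13
470 = 36×13 + 2
13 = 6×2 + 1
2 = 2×1 + 0
Back-substitute:
1 = 13 − 6·2
1 = −6·470 + 217·13
1 = 217·1893 − 874·470
1 = −874·8042 + 3713·1893
267279⁻¹ ≡ 3713 (mod 8042), so k ≡ 3713·1713 ≡ 7189 (mod 8042).
x = 248931 + 267279·7189 = 1921717662.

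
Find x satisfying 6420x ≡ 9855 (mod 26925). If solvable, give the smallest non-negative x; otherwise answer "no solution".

509

First find gcd(6420, 26925):
26925 = 4*6420 + 1245
6420 = 5*1245 + 195
1245 = 6*195 + 75
195 = 2*75 + 45
75 = 1*45 + 30
45 = 1*30 + 15
30 = 2*15 + 0
gcd = 15 and 15 | 9855, so solutions exist. Divide through by 15: 428x ≡ 657 (mod 1795).
Now find 428⁻¹ mod 1795:
1795 = 4×428 + 83
428 = 5×83 + 13
83 = 6×13 + 5
13 = 2×5 + 3
5 = 1×3 + 2
3 = 1×2 + 1
2 = 2×1 + 0
Back-substitute:
1 = 3 − 2
1 = −5 + 2·3
1 = 2·13 − 5·5
1 = −5·83 + 32·13
1 = 32·428 − 165·83
1 = −165·1795 + 692·428
So 428⁻¹ ≡ 692 (mod 1795).
Then x ≡ 692·657 ≡ 509 (mod 1795); the smallest non-negative solution is x = 509.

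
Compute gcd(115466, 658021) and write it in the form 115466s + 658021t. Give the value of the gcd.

Euclidean algorithm:
658021 = 5×115466 + 80691
115466 = 1×80691 + 34775
80691 = 2×34775 + 11141
34775 = 3×11141 + 1352
11141 = 8×1352 + 325
1352 = 4×325 + 52
325 = 6×52 + 13
52 = 4×13 + 0
gcd(115466, 658021) = 13.
Working backward:
13 = 325 − 6·52
13 = −6·1352 + 25·325
13 = 25·11141 − 206·1352
13 = −206·34775 + 643·11141
13 = 643·80691 − 1492·34775
13 = −1492·115466 + 2135·80691
13 = 2135·658021 − 12167·115466
So 13 = (2135)·658021 + (-12167)·115466.

13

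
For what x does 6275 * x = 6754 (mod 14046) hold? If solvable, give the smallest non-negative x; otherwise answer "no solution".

First find gcd(6275, 14046):
14046 = 2*6275 + 1496
6275 = 4*1496 + 291
1496 = 5*291 + 41
291 = 7*41 + 4
41 = 10*4 + 1
4 = 4*1 + 0
gcd = 1, so a unique solution mod 14046 exists.
Back-substitute for the Bézout coefficients:
1 = 41 − 10·4
1 = −10·291 + 71·41
1 = 71·1496 − 365·291
1 = −365·6275 + 1531·1496
1 = 1531·14046 − 3427·6275
So 6275·(-3427) ≡ 1 (mod 14046), giving 6275⁻¹ ≡ 10619.
x ≡ 6275⁻¹·6754 ≡ 10619·6754 ≡ 1850 (mod 14046).

1850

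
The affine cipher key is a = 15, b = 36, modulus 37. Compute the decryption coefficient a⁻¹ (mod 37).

gcd(37, 15) by repeated division:
37 = 2×15 + 7
15 = 2×7 + 1
7 = 7×1 + 0
The gcd is 1. Working backward:
1 = 15 − 2·7
1 = −2·37 + 5·15
So 15·5 ≡ 1 (mod 37).

5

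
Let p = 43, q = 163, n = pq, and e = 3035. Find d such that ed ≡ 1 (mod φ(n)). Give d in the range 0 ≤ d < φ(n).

4811

φ(n) = (p−1)(q−1) = 42·162 = 6804.
Need d with 3035·d ≡ 1 (mod 6804). Apply the extended Euclidean algorithm:
6804 = 2*3035 + 734
3035 = 4*734 + 99
734 = 7*99 + 41
99 = 2*41 + 17
41 = 2*17 + 7
17 = 2*7 + 3
7 = 2*3 + 1
3 = 3*1 + 0
Back-substitute:
1 = 7 − 2·3
1 = −2·17 + 5·7
1 = 5·41 − 12·17
1 = −12·99 + 29·41
1 = 29·734 − 215·99
1 = −215·3035 + 889·734
1 = 889·6804 − 1993·3035
So 3035·(-1993) ≡ 1 (mod 6804), hence d ≡ -1993 ≡ 4811 (mod 6804).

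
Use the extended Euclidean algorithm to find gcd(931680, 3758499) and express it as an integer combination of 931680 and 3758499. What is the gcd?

Apply Euclid's algorithm to 3758499 and 931680:
3758499 = 4×931680 + 31779
931680 = 29×31779 + 10089
31779 = 3×10089 + 1512
10089 = 6×1512 + 1017
1512 = 1×1017 + 495
1017 = 2×495 + 27
495 = 18×27 + 9
27 = 3×9 + 0
gcd(931680, 3758499) = 9.
Working backward:
9 = 495 − 18·27
9 = −18·1017 + 37·495
9 = 37·1512 − 55·1017
9 = −55·10089 + 367·1512
9 = 367·31779 − 1156·10089
9 = −1156·931680 + 33891·31779
9 = 33891·3758499 − 136720·931680
So 9 = (33891)·3758499 + (-136720)·931680.

9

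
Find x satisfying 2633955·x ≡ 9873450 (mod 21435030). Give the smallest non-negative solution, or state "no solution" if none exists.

First find gcd(2633955, 21435030):
21435030 = 8·2633955 + 363390
2633955 = 7·363390 + 90225
363390 = 4·90225 + 2490
90225 = 36·2490 + 585
2490 = 4·585 + 150
585 = 3·150 + 135
150 = 1·135 + 15
135 = 9·15 + 0
gcd = 15 and 15 | 9873450, so solutions exist. Divide through by 15: 175597x ≡ 658230 (mod 1429002).
Now find 175597⁻¹ mod 1429002:
1429002 = 8×175597 + 24226
175597 = 7×24226 + 6015
24226 = 4×6015 + 166
6015 = 36×166 + 39
166 = 4×39 + 10
39 = 3×10 + 9
10 = 1×9 + 1
9 = 9×1 + 0
Back-substitute:
1 = 10 − 9
1 = −39 + 4·10
1 = 4·166 − 17·39
1 = −17·6015 + 616·166
1 = 616·24226 − 2481·6015
1 = −2481·175597 + 17983·24226
1 = 17983·1429002 − 146345·175597
So 175597·(-146345) ≡ 1 (mod 1429002), i.e. 175597⁻¹ ≡ 1282657.
Then x ≡ 1282657·658230 ≡ 355470 (mod 1429002); the smallest non-negative solution is x = 355470.

355470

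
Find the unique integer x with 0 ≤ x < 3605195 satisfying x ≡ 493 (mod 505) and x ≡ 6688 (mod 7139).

149468

Write x = 493 + 505·k. Then 505·k ≡ 6688 − 493 ≡ 6195 (mod 7139).
Need 505⁻¹ mod 7139. Extended Euclid on (7139, 505):
7139 = 14·505 + 69
505 = 7·69 + 22
69 = 3·22 + 3
22 = 7·3 + 1
3 = 3·1 + 0
Back-substitute:
1 = 22 − 7·3
1 = −7·69 + 22·22
1 = 22·505 − 161·69
1 = −161·7139 + 2276·505
505⁻¹ ≡ 2276 (mod 7139), so k ≡ 2276·6195 ≡ 295 (mod 7139).
x = 493 + 505·295 = 149468.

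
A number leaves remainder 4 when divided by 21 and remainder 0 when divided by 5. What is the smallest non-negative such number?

25

Write x = 4 + 21·k. Then 21·k ≡ 0 − 4 ≡ 1 (mod 5).
Need 21⁻¹ mod 5. Extended Euclid on (5, 1):
5 = 5×1 + 0
21⁻¹ ≡ 1 (mod 5), so k ≡ 1·1 ≡ 1 (mod 5).
x = 4 + 21·1 = 25.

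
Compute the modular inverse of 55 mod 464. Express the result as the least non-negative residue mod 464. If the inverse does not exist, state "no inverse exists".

Run Euclid on (464, 55):
464 = 8*55 + 24
55 = 2*24 + 7
24 = 3*7 + 3
7 = 2*3 + 1
3 = 3*1 + 0
The gcd is 1. Working backward:
1 = 7 − 2·3
1 = −2·24 + 7·7
1 = 7·55 − 16·24
1 = −16·464 + 135·55
So 55·135 ≡ 1 (mod 464).

135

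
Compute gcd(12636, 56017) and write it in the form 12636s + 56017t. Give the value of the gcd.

Apply Euclid's algorithm to 56017 and 12636:
56017 = 4*12636 + 5473
12636 = 2*5473 + 1690
5473 = 3*1690 + 403
1690 = 4*403 + 78
403 = 5*78 + 13
78 = 6*13 + 0
gcd(12636, 56017) = 13.
Working backward:
13 = 403 − 5·78
13 = −5·1690 + 21·403
13 = 21·5473 − 68·1690
13 = −68·12636 + 157·5473
13 = 157·56017 − 696·12636
So 13 = (157)·56017 + (-696)·12636.

13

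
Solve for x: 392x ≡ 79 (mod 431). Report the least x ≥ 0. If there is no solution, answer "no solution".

First find gcd(392, 431):
431 = 1·392 + 39
392 = 10·39 + 2
39 = 19·2 + 1
2 = 2·1 + 0
gcd = 1, so a unique solution mod 431 exists.
Back-substitute for the Bézout coefficients:
1 = 39 − 19·2
1 = −19·392 + 191·39
1 = 191·431 − 210·392
So 392·(-210) ≡ 1 (mod 431), giving 392⁻¹ ≡ 221.
x ≡ 392⁻¹·79 ≡ 221·79 ≡ 219 (mod 431).

219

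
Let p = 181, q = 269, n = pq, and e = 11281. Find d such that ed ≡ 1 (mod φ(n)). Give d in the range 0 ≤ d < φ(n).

42001

φ(n) = (p−1)(q−1) = 180·268 = 48240.
Need d with 11281·d ≡ 1 (mod 48240). Apply the extended Euclidean algorithm:
48240 = 4*11281 + 3116
11281 = 3*3116 + 1933
3116 = 1*1933 + 1183
1933 = 1*1183 + 750
1183 = 1*750 + 433
750 = 1*433 + 317
433 = 1*317 + 116
317 = 2*116 + 85
116 = 1*85 + 31
85 = 2*31 + 23
31 = 1*23 + 8
23 = 2*8 + 7
8 = 1*7 + 1
7 = 7*1 + 0
Back-substitute:
1 = 8 − 7
1 = −23 + 3·8
1 = 3·31 − 4·23
1 = −4·85 + 11·31
1 = 11·116 − 15·85
1 = −15·317 + 41·116
1 = 41·433 − 56·317
1 = −56·750 + 97·433
1 = 97·1183 − 153·750
1 = −153·1933 + 250·1183
1 = 250·3116 − 403·1933
1 = −403·11281 + 1459·3116
1 = 1459·48240 − 6239·11281
So 11281·(-6239) ≡ 1 (mod 48240), hence d ≡ -6239 ≡ 42001 (mod 48240).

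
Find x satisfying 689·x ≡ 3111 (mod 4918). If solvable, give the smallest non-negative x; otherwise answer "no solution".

First find gcd(689, 4918):
4918 = 7·689 + 95
689 = 7·95 + 24
95 = 3·24 + 23
24 = 1·23 + 1
23 = 23·1 + 0
gcd = 1, so a unique solution mod 4918 exists.
Back-substitute for the Bézout coefficients:
1 = 24 − 23
1 = −95 + 4·24
1 = 4·689 − 29·95
1 = −29·4918 + 207·689
So 689·(207) ≡ 1 (mod 4918), giving 689⁻¹ ≡ 207.
x ≡ 689⁻¹·3111 ≡ 207·3111 ≡ 4637 (mod 4918).

4637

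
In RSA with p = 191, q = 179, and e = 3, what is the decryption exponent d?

φ(n) = (p−1)(q−1) = 190·178 = 33820.
Need d with 3·d ≡ 1 (mod 33820). Apply the extended Euclidean algorithm:
33820 = 11273·3 + 1
3 = 3·1 + 0
Back-substitute:
1 = 33820 − 11273·3
So 3·(-11273) ≡ 1 (mod 33820), hence d ≡ -11273 ≡ 22547 (mod 33820).

22547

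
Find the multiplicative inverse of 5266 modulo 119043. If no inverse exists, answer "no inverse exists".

gcd(119043, 5266) by repeated division:
119043 = 22·5266 + 3191
5266 = 1·3191 + 2075
3191 = 1·2075 + 1116
2075 = 1·1116 + 959
1116 = 1·959 + 157
959 = 6·157 + 17
157 = 9·17 + 4
17 = 4·4 + 1
4 = 4·1 + 0
Since gcd(5266, 119043) = 1, back-substitute to write 1 as a combination:
1 = 17 − 4·4
1 = −4·157 + 37·17
1 = 37·959 − 226·157
1 = −226·1116 + 263·959
1 = 263·2075 − 489·1116
1 = −489·3191 + 752·2075
1 = 752·5266 − 1241·3191
1 = −1241·119043 + 28054·5266
So 5266·28054 ≡ 1 (mod 119043).

28054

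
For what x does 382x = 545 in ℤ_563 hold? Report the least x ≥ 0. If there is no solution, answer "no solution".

504

First find gcd(382, 563):
563 = 1×382 + 181
382 = 2×181 + 20
181 = 9×20 + 1
20 = 20×1 + 0
gcd = 1, so a unique solution mod 563 exists.
Back-substitute for the Bézout coefficients:
1 = 181 − 9·20
1 = −9·382 + 19·181
1 = 19·563 − 28·382
So 382·(-28) ≡ 1 (mod 563), giving 382⁻¹ ≡ 535.
x ≡ 382⁻¹·545 ≡ 535·545 ≡ 504 (mod 563).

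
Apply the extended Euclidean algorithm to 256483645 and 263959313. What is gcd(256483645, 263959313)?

Euclidean algorithm:
263959313 = 1·256483645 + 7475668
256483645 = 34·7475668 + 2310933
7475668 = 3·2310933 + 542869
2310933 = 4·542869 + 139457
542869 = 3·139457 + 124498
139457 = 1·124498 + 14959
124498 = 8·14959 + 4826
14959 = 3·4826 + 481
4826 = 10·481 + 16
481 = 30·16 + 1
16 = 16·1 + 0
gcd(256483645, 263959313) = 1.
Express as a combination:
1 = 481 − 30·16
1 = −30·4826 + 301·481
1 = 301·14959 − 933·4826
1 = −933·124498 + 7765·14959
1 = 7765·139457 − 8698·124498
1 = −8698·542869 + 33859·139457
1 = 33859·2310933 − 144134·542869
1 = −144134·7475668 + 466261·2310933
1 = 466261·256483645 − 15997008·7475668
1 = −15997008·263959313 + 16463269·256483645
So 1 = (-15997008)·263959313 + (16463269)·256483645.

1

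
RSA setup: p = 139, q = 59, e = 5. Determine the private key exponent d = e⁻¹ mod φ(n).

1601

φ(n) = (p−1)(q−1) = 138·58 = 8004.
Need d with 5·d ≡ 1 (mod 8004). Apply the extended Euclidean algorithm:
8004 = 1600·5 + 4
5 = 1·4 + 1
4 = 4·1 + 0
Back-substitute:
1 = 5 − 4
1 = −8004 + 1601·5
So 5·1601 ≡ 1 (mod 8004), hence d = 1601.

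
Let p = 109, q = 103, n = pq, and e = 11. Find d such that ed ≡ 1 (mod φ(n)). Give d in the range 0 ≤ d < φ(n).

2003

φ(n) = (p−1)(q−1) = 108·102 = 11016.
Need d with 11·d ≡ 1 (mod 11016). Apply the extended Euclidean algorithm:
11016 = 1001×11 + 5
11 = 2×5 + 1
5 = 5×1 + 0
Back-substitute:
1 = 11 − 2·5
1 = −2·11016 + 2003·11
So 11·2003 ≡ 1 (mod 11016), hence d = 2003.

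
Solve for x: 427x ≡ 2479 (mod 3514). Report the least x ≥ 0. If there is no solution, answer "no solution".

gcd(427, 3514):
3514 = 8·427 + 98
427 = 4·98 + 35
98 = 2·35 + 28
35 = 1·28 + 7
28 = 4·7 + 0
gcd = 7, but 7 ∤ 2479, so the congruence has no solution.

no solution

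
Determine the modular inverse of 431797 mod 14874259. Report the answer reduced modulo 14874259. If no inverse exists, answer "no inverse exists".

Extended Euclidean algorithm:
14874259 = 34·431797 + 193161
431797 = 2·193161 + 45475
193161 = 4·45475 + 11261
45475 = 4·11261 + 431
11261 = 26·431 + 55
431 = 7·55 + 46
55 = 1·46 + 9
46 = 5·9 + 1
9 = 9·1 + 0
Since gcd(431797, 14874259) = 1, back-substitute to write 1 as a combination:
1 = 46 − 5·9
1 = −5·55 + 6·46
1 = 6·431 − 47·55
1 = −47·11261 + 1228·431
1 = 1228·45475 − 4959·11261
1 = −4959·193161 + 21064·45475
1 = 21064·431797 − 47087·193161
1 = −47087·14874259 + 1622022·431797
So 431797·1622022 ≡ 1 (mod 14874259).

1622022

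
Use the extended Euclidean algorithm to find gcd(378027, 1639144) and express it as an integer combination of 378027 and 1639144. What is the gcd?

Apply Euclid's algorithm to 1639144 and 378027:
1639144 = 4*378027 + 127036
378027 = 2*127036 + 123955
127036 = 1*123955 + 3081
123955 = 40*3081 + 715
3081 = 4*715 + 221
715 = 3*221 + 52
221 = 4*52 + 13
52 = 4*13 + 0
gcd(378027, 1639144) = 13.
Express as a combination:
13 = 221 − 4·52
13 = −4·715 + 13·221
13 = 13·3081 − 56·715
13 = −56·123955 + 2253·3081
13 = 2253·127036 − 2309·123955
13 = −2309·378027 + 6871·127036
13 = 6871·1639144 − 29793·378027
So 13 = (6871)·1639144 + (-29793)·378027.

13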